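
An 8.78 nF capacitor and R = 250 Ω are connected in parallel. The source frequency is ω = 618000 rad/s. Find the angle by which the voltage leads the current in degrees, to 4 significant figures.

X_C = 1/(ωC) = 184.3 Ω
Parallel: admittances add. Y = 1/R + jωC
Y = (0.004000 + j0.005426) S
|Y| = 0.006741 S → |Z| = 1/|Y| = 148.3 Ω, ∠Z = −∠Y = -53.60°

-53.60°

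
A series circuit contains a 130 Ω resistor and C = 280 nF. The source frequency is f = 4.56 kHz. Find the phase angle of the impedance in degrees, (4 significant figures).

ω = 2πf = 28650 rad/s
X_C = 1/(ωC) = 124.7 Ω
Z = 130.0 − j124.7 Ω
|Z| = √(130.0² + 124.7²) = 180.1 Ω
∠Z = arctan(-124.7/130.0) = -43.80°

-43.80°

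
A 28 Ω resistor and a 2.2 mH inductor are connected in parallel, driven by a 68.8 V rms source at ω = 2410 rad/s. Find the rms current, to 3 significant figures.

13.2 A

X_L = ωL = 5.30 Ω
Parallel: admittances add. Y = 1/R + 1/(jωL)
Y = (0.0357 − j0.189) S
|Y| = 0.192 S → |Z| = 1/|Y| = 5.21 Ω, ∠Z = −∠Y = 79.3°
I = V/|Z| = 68.8/5.21 = 13.2 A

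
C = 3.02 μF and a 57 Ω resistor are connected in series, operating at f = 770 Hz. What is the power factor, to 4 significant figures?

0.6400

ω = 2πf = 4838 rad/s
X_C = 1/(ωC) = 68.44 Ω
Z = 57.00 − j68.44 Ω
|Z| = √(57.00² + 68.44²) = 89.07 Ω
∠Z = arctan(-68.44/57.00) = -50.21°
cos φ = cos(-50.21°) = 0.6400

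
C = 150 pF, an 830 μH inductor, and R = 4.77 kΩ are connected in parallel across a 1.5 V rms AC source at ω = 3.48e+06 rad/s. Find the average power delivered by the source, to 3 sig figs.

X_L = ωL = 2890 Ω
X_C = 1/(ωC) = 1920 Ω
Parallel: admittances add. Y = 1/R + 1/(jωL) + jωC
Y = (0.000210 + j0.000176) S
|Y| = 0.000274 S → |Z| = 1/|Y| = 3660 Ω, ∠Z = −∠Y = -40.0°
I = V/|Z| = 410 μA
P = VI cos φ = 1.5 × 0.000410 × cos(-40.0°) = 472 μW

472 μW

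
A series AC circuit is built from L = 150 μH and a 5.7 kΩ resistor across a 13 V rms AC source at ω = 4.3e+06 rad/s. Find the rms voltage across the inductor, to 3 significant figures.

1.46 V

X_L = ωL = 645 Ω
Z = 5700 + j645 Ω
|Z| = √(5700² + 645²) = 5740 Ω
I = V/|Z| = 2.27 mA
V_L = I·|Z_L| = 0.00227 × 645 = 1.46 V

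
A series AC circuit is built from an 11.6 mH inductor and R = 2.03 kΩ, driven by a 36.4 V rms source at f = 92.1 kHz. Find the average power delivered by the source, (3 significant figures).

54.7 mW

ω = 2πf = 578700 rad/s
X_L = ωL = 6710 Ω
Z = 2030 + j6710 Ω
|Z| = √(2030² + 6710²) = 7010 Ω
∠Z = arctan(6710/2030) = 73.2°
I = V/|Z| = 5.19 mA
P = VI cos φ = 36.4 × 0.00519 × cos(73.2°) = 54.7 mW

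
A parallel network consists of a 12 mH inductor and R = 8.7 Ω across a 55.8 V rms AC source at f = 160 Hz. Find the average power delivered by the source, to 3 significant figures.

358 W

ω = 2πf = 1005 rad/s
X_L = ωL = 12.1 Ω
Parallel: admittances add. Y = 1/R + 1/(jωL)
Y = (0.115 − j0.0829) S
|Y| = 0.142 S → |Z| = 1/|Y| = 7.06 Ω, ∠Z = −∠Y = 35.8°
I = V/|Z| = 7.91 A
P = VI cos φ = 55.8 × 7.91 × cos(35.8°) = 358 W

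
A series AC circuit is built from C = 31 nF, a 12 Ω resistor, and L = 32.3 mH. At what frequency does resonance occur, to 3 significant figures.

ω₀ = 1/√(LC) = 1/√(0.0323 × 3.1e-08) = 31600 rad/s
f₀ = ω₀/(2π) = 5.03 kHz

5.03 kHz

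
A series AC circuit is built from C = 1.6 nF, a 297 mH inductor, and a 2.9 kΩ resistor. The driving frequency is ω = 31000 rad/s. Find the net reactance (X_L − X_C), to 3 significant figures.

-11000 Ω

X_L = ωL = 9210 Ω
X_C = 1/(ωC) = 20200 Ω
X = 9210 − 20200 = -11000 Ω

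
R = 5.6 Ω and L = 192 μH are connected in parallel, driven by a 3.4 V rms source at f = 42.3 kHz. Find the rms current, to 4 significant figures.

ω = 2πf = 265800 rad/s
X_L = ωL = 51.03 Ω
Parallel: admittances add. Y = 1/R + 1/(jωL)
Y = (0.1786 − j0.01960) S
|Y| = 0.1796 S → |Z| = 1/|Y| = 5.567 Ω, ∠Z = −∠Y = 6.263°
I = V/|Z| = 3.4/5.567 = 610.8 mA

610.8 mA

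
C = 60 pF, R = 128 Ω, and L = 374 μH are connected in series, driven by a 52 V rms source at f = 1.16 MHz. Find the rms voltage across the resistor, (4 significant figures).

14.55 V

ω = 2πf = 7.288e+06 rad/s
X_L = ωL = 2726 Ω
X_C = 1/(ωC) = 2287 Ω
Net reactance X = X_L − X_C = 439.2 Ω
Z = 128.0 + j439.2 Ω
|Z| = √(128.0² + 439.2²) = 457.5 Ω
I = V/|Z| = 113.7 mA
V_R = I·|Z_R| = 0.1137 × 128.0 = 14.55 V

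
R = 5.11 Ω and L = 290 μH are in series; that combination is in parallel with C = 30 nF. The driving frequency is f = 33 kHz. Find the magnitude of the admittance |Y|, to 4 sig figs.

ω = 2πf = 207300 rad/s
X_L = ωL = 60.13 Ω
X_C = 1/(ωC) = 160.8 Ω
Branch 1 (R+jX_L): Z₁ = 5.110 + j60.13 Ω, |Z₁| = 60.35 Ω
Branch 2 (−jX_C): Z₂ = −j160.8 Ω
Parallel: Z = Z₁Z₂/(Z₁+Z₂), |Z| = 96.28 Ω, ∠Z = 82.24°
|Y| = 1/|Z| = 10.39 mS

10.39 mS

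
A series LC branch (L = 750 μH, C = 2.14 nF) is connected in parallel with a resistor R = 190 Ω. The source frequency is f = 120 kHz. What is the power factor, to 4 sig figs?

ω = 2πf = 754000 rad/s
X_L = ωL = 565.5 Ω
X_C = 1/(ωC) = 619.8 Ω
Branch 1: Z₁ = R = 190.0 Ω
Branch 2 (series LC): Z₂ = j(X_L − X_C) = −j54.28 Ω
Parallel: Z = Z₁Z₂/(Z₁+Z₂), |Z| = 52.19 Ω, ∠Z = -74.06°
cos φ = cos(-74.06°) = 0.2747

0.2747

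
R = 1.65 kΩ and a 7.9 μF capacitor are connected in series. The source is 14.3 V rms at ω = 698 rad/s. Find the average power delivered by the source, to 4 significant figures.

X_C = 1/(ωC) = 181.3 Ω
Z = 1650 − j181.3 Ω
|Z| = √(1650² + 181.3²) = 1660 Ω
∠Z = arctan(-181.3/1650) = -6.272°
I = V/|Z| = 8.615 mA
P = VI cos φ = 14.3 × 0.008615 × cos(-6.272°) = 122.5 mW

122.5 mW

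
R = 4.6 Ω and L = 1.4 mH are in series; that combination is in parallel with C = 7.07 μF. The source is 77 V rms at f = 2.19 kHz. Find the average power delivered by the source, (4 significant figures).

69.53 W

ω = 2πf = 13760 rad/s
X_L = ωL = 19.26 Ω
X_C = 1/(ωC) = 10.28 Ω
Branch 1 (R+jX_L): Z₁ = 4.600 + j19.26 Ω, |Z₁| = 19.81 Ω
Branch 2 (−jX_C): Z₂ = −j10.28 Ω
Parallel: Z = Z₁Z₂/(Z₁+Z₂), |Z| = 20.17 Ω, ∠Z = -76.32°
I = V/|Z| = 3.818 A
P = VI cos φ = 77 × 3.818 × cos(-76.32°) = 69.53 W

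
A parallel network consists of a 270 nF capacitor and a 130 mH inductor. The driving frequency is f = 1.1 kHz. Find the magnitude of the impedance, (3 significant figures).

ω = 2πf = 6912 rad/s
X_L = ωL = 898 Ω
X_C = 1/(ωC) = 536 Ω
Parallel: admittances add. Y = 1/(jωL) + jωC
Y = (0 + j0.000753) S
|Y| = 0.000753 S → |Z| = 1/|Y| = 1330 Ω, ∠Z = −∠Y = -90.0°

1330 Ω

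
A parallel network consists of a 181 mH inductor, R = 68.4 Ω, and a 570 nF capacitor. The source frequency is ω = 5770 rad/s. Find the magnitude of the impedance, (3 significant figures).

X_L = ωL = 1040 Ω
X_C = 1/(ωC) = 304 Ω
Parallel: admittances add. Y = 1/R + 1/(jωL) + jωC
Y = (0.0146 + j0.00233) S
|Y| = 0.0148 S → |Z| = 1/|Y| = 67.5 Ω, ∠Z = −∠Y = -9.06°

67.5 Ω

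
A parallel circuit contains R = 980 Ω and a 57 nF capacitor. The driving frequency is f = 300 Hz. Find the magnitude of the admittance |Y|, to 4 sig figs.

ω = 2πf = 1885 rad/s
X_C = 1/(ωC) = 9307 Ω
Parallel: admittances add. Y = 1/R + jωC
Y = (0.001020 + j0.0001074) S
|Y| = 0.001026 S → |Z| = 1/|Y| = 974.6 Ω, ∠Z = −∠Y = -6.011°

1.026 mS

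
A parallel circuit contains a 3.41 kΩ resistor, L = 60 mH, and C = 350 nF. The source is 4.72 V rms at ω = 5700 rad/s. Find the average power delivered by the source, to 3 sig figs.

X_L = ωL = 342 Ω
X_C = 1/(ωC) = 501 Ω
Parallel: admittances add. Y = 1/R + 1/(jωL) + jωC
Y = (0.000293 − j0.000929) S
|Y| = 0.000974 S → |Z| = 1/|Y| = 1030 Ω, ∠Z = −∠Y = 72.5°
I = V/|Z| = 4.60 mA
P = VI cos φ = 4.72 × 0.00460 × cos(72.5°) = 6.53 mW

6.53 mW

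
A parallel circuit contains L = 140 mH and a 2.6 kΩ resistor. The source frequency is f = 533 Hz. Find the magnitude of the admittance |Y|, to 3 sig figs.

2.17 mS

ω = 2πf = 3349 rad/s
X_L = ωL = 469 Ω
Parallel: admittances add. Y = 1/R + 1/(jωL)
Y = (0.000385 − j0.00213) S
|Y| = 0.00217 S → |Z| = 1/|Y| = 461 Ω, ∠Z = −∠Y = 79.8°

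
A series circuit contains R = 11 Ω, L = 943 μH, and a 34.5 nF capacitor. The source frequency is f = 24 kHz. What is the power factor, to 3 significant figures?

0.215

ω = 2πf = 150800 rad/s
X_L = ωL = 142 Ω
X_C = 1/(ωC) = 192 Ω
Net reactance X = X_L − X_C = -50.0 Ω
Z = 11.0 − j50.0 Ω
|Z| = √(11.0² + 50.0²) = 51.2 Ω
∠Z = arctan(-50.0/11.0) = -77.6°
cos φ = cos(-77.6°) = 0.215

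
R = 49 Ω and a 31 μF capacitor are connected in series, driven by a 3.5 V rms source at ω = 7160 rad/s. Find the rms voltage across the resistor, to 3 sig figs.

3.49 V

X_C = 1/(ωC) = 4.51 Ω
Z = 49.0 − j4.51 Ω
|Z| = √(49.0² + 4.51²) = 49.2 Ω
I = V/|Z| = 71.1 mA
V_R = I·|Z_R| = 0.0711 × 49.0 = 3.49 V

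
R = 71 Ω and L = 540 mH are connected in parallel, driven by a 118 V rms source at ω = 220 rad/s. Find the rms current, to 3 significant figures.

1.94 A

X_L = ωL = 119 Ω
Parallel: admittances add. Y = 1/R + 1/(jωL)
Y = (0.0141 − j0.00842) S
|Y| = 0.0164 S → |Z| = 1/|Y| = 60.9 Ω, ∠Z = −∠Y = 30.9°
I = V/|Z| = 118/60.9 = 1.94 A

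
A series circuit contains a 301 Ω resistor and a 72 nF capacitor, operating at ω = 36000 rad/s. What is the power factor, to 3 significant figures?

X_C = 1/(ωC) = 386 Ω
Z = 301 − j386 Ω
|Z| = √(301² + 386²) = 489 Ω
∠Z = arctan(-386/301) = -52.0°
cos φ = cos(-52.0°) = 0.615

0.615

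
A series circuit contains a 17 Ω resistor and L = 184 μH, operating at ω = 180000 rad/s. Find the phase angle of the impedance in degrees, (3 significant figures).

X_L = ωL = 33.1 Ω
Z = 17.0 + j33.1 Ω
|Z| = √(17.0² + 33.1²) = 37.2 Ω
∠Z = arctan(33.1/17.0) = 62.8°

62.8°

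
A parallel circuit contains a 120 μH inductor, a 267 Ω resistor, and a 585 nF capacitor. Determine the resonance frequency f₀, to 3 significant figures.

19.0 kHz

ω₀ = 1/√(LC) = 1/√(0.00012 × 5.85e-07) = 119400 rad/s
f₀ = ω₀/(2π) = 19.0 kHz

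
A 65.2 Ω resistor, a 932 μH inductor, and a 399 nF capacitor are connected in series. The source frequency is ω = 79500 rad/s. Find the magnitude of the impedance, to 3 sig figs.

77.9 Ω

X_L = ωL = 74.1 Ω
X_C = 1/(ωC) = 31.5 Ω
Net reactance X = X_L − X_C = 42.6 Ω
Z = 65.2 + j42.6 Ω
|Z| = √(65.2² + 42.6²) = 77.9 Ω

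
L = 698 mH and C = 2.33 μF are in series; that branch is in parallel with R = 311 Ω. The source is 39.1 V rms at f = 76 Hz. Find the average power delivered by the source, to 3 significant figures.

4.92 W

ω = 2πf = 477.5 rad/s
X_L = ωL = 333 Ω
X_C = 1/(ωC) = 899 Ω
Branch 1: Z₁ = R = 311 Ω
Branch 2 (series LC): Z₂ = j(X_L − X_C) = −j565 Ω
Parallel: Z = Z₁Z₂/(Z₁+Z₂), |Z| = 273 Ω, ∠Z = -28.8°
I = V/|Z| = 143 mA
P = VI cos φ = 39.1 × 0.143 × cos(-28.8°) = 4.92 W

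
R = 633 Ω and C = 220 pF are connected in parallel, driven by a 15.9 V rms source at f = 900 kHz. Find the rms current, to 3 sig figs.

32.0 mA

ω = 2πf = 5.655e+06 rad/s
X_C = 1/(ωC) = 804 Ω
Parallel: admittances add. Y = 1/R + jωC
Y = (0.00158 + j0.00124) S
|Y| = 0.00201 S → |Z| = 1/|Y| = 497 Ω, ∠Z = −∠Y = -38.2°
I = V/|Z| = 15.9/497 = 32.0 mA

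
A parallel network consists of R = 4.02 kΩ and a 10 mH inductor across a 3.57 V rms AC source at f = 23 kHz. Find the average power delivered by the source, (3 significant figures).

ω = 2πf = 144500 rad/s
X_L = ωL = 1450 Ω
Parallel: admittances add. Y = 1/R + 1/(jωL)
Y = (0.000249 − j0.000692) S
|Y| = 0.000735 S → |Z| = 1/|Y| = 1360 Ω, ∠Z = −∠Y = 70.2°
I = V/|Z| = 2.63 mA
P = VI cos φ = 3.57 × 0.00263 × cos(70.2°) = 3.17 mW

3.17 mW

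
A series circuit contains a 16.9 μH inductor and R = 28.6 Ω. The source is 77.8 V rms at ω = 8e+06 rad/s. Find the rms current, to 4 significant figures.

563.0 mA

X_L = ωL = 135.2 Ω
Z = 28.60 + j135.2 Ω
|Z| = √(28.60² + 135.2²) = 138.2 Ω
I = V/|Z| = 77.8/138.2 = 563.0 mA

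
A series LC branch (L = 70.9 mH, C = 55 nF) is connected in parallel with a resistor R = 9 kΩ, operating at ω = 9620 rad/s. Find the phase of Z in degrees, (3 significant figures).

-82.4°

X_L = ωL = 682 Ω
X_C = 1/(ωC) = 1890 Ω
Branch 1: Z₁ = R = 9000 Ω
Branch 2 (series LC): Z₂ = j(X_L − X_C) = −j1210 Ω
Parallel: Z = Z₁Z₂/(Z₁+Z₂), |Z| = 1200 Ω, ∠Z = -82.4°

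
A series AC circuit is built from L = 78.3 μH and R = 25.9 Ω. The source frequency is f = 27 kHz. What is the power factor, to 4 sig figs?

ω = 2πf = 169600 rad/s
X_L = ωL = 13.28 Ω
Z = 25.90 + j13.28 Ω
|Z| = √(25.90² + 13.28²) = 29.11 Ω
∠Z = arctan(13.28/25.90) = 27.15°
cos φ = cos(27.15°) = 0.8898

0.8898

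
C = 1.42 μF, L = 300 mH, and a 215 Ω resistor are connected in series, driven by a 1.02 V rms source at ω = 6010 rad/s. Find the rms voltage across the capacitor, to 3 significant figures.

X_L = ωL = 1800 Ω
X_C = 1/(ωC) = 117 Ω
Net reactance X = X_L − X_C = 1690 Ω
Z = 215 + j1690 Ω
|Z| = √(215² + 1690²) = 1700 Ω
I = V/|Z| = 600 μA
V_C = I·|Z_C| = 0.000600 × 117 = 0.0703 V

0.0703 V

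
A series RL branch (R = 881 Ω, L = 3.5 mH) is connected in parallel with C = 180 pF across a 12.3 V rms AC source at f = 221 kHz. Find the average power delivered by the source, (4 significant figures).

ω = 2πf = 1.389e+06 rad/s
X_L = ωL = 4860 Ω
X_C = 1/(ωC) = 4001 Ω
Branch 1 (R+jX_L): Z₁ = 881.0 + j4860 Ω, |Z₁| = 4939 Ω
Branch 2 (−jX_C): Z₂ = −j4001 Ω
Parallel: Z = Z₁Z₂/(Z₁+Z₂), |Z| = 16060 Ω, ∠Z = -54.56°
I = V/|Z| = 765.9 μA
P = VI cos φ = 12.3 × 0.0007659 × cos(-54.56°) = 5.463 mW

5.463 mW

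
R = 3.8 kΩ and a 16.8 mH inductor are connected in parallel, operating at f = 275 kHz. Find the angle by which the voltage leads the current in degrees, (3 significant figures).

7.46°

ω = 2πf = 1.728e+06 rad/s
X_L = ωL = 29000 Ω
Parallel: admittances add. Y = 1/R + 1/(jωL)
Y = (0.000263 − j3.44e-05) S
|Y| = 0.000265 S → |Z| = 1/|Y| = 3770 Ω, ∠Z = −∠Y = 7.46°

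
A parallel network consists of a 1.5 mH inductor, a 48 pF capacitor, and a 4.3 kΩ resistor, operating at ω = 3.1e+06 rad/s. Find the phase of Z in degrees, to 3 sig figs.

15.9°

X_L = ωL = 4650 Ω
X_C = 1/(ωC) = 6720 Ω
Parallel: admittances add. Y = 1/R + 1/(jωL) + jωC
Y = (0.000233 − j6.63e-05) S
|Y| = 0.000242 S → |Z| = 1/|Y| = 4140 Ω, ∠Z = −∠Y = 15.9°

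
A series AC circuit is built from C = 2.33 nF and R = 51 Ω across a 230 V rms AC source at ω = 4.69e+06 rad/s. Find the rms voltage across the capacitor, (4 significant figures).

X_C = 1/(ωC) = 91.51 Ω
Z = 51.00 − j91.51 Ω
|Z| = √(51.00² + 91.51²) = 104.8 Ω
I = V/|Z| = 2.195 A
V_C = I·|Z_C| = 2.195 × 91.51 = 200.9 V

200.9 V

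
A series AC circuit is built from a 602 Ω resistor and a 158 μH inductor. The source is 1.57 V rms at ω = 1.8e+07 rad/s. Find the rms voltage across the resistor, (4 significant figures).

X_L = ωL = 2844 Ω
Z = 602.0 + j2844 Ω
|Z| = √(602.0² + 2844²) = 2907 Ω
I = V/|Z| = 540.1 μA
V_R = I·|Z_R| = 0.0005401 × 602.0 = 0.3251 V

0.3251 V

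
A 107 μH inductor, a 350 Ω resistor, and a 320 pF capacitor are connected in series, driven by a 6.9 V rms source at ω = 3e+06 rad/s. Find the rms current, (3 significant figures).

8.61 mA

X_L = ωL = 321 Ω
X_C = 1/(ωC) = 1040 Ω
Net reactance X = X_L − X_C = -721 Ω
Z = 350 − j721 Ω
|Z| = √(350² + 721²) = 801 Ω
I = V/|Z| = 6.9/801 = 8.61 mA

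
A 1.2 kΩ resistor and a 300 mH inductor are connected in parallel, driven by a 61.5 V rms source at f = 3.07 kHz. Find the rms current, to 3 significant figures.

52.3 mA

ω = 2πf = 19290 rad/s
X_L = ωL = 5790 Ω
Parallel: admittances add. Y = 1/R + 1/(jωL)
Y = (0.000833 − j0.000173) S
|Y| = 0.000851 S → |Z| = 1/|Y| = 1180 Ω, ∠Z = −∠Y = 11.7°
I = V/|Z| = 61.5/1180 = 52.3 mA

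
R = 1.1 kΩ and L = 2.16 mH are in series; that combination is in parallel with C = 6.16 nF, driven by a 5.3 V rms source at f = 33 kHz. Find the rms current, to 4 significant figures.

6.554 mA

ω = 2πf = 207300 rad/s
X_L = ωL = 447.9 Ω
X_C = 1/(ωC) = 782.9 Ω
Branch 1 (R+jX_L): Z₁ = 1100 + j447.9 Ω, |Z₁| = 1188 Ω
Branch 2 (−jX_C): Z₂ = −j782.9 Ω
Parallel: Z = Z₁Z₂/(Z₁+Z₂), |Z| = 808.7 Ω, ∠Z = -50.91°
I = V/|Z| = 5.3/808.7 = 6.554 mA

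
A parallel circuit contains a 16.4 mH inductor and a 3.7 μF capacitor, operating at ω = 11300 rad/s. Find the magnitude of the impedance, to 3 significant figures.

27.5 Ω

X_L = ωL = 185 Ω
X_C = 1/(ωC) = 23.9 Ω
Parallel: admittances add. Y = 1/(jωL) + jωC
Y = (0 + j0.0364) S
|Y| = 0.0364 S → |Z| = 1/|Y| = 27.5 Ω, ∠Z = −∠Y = -90.0°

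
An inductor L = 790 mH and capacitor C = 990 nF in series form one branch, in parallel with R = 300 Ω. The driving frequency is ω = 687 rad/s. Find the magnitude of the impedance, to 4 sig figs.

X_L = ωL = 542.7 Ω
X_C = 1/(ωC) = 1470 Ω
Branch 1: Z₁ = R = 300.0 Ω
Branch 2 (series LC): Z₂ = j(X_L − X_C) = −j927.6 Ω
Parallel: Z = Z₁Z₂/(Z₁+Z₂), |Z| = 285.4 Ω, ∠Z = -17.92°

285.4 Ω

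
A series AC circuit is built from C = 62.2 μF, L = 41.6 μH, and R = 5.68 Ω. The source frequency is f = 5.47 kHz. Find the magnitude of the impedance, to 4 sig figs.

5.761 Ω

ω = 2πf = 34370 rad/s
X_L = ωL = 1.430 Ω
X_C = 1/(ωC) = 0.4678 Ω
Net reactance X = X_L − X_C = 0.9620 Ω
Z = 5.680 + j0.9620 Ω
|Z| = √(5.680² + 0.9620²) = 5.761 Ω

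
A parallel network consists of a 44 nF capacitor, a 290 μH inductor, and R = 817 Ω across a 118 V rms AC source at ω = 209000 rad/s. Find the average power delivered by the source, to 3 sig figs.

17.0 W

X_L = ωL = 60.6 Ω
X_C = 1/(ωC) = 109 Ω
Parallel: admittances add. Y = 1/R + 1/(jωL) + jωC
Y = (0.00122 − j0.00730) S
|Y| = 0.00740 S → |Z| = 1/|Y| = 135 Ω, ∠Z = −∠Y = 80.5°
I = V/|Z| = 874 mA
P = VI cos φ = 118 × 0.874 × cos(80.5°) = 17.0 W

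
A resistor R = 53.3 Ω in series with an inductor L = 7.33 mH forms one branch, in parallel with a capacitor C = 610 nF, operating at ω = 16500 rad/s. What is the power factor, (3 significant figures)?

0.697

X_L = ωL = 121 Ω
X_C = 1/(ωC) = 99.4 Ω
Branch 1 (R+jX_L): Z₁ = 53.3 + j121 Ω, |Z₁| = 132 Ω
Branch 2 (−jX_C): Z₂ = −j99.4 Ω
Parallel: Z = Z₁Z₂/(Z₁+Z₂), |Z| = 228 Ω, ∠Z = -45.8°
cos φ = cos(-45.8°) = 0.697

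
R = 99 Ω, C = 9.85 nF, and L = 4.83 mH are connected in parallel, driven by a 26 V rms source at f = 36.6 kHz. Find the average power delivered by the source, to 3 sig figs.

6.83 W

ω = 2πf = 230000 rad/s
X_L = ωL = 1110 Ω
X_C = 1/(ωC) = 441 Ω
Parallel: admittances add. Y = 1/R + 1/(jωL) + jωC
Y = (0.0101 + j0.00136) S
|Y| = 0.0102 S → |Z| = 1/|Y| = 98.1 Ω, ∠Z = −∠Y = -7.70°
I = V/|Z| = 265 mA
P = VI cos φ = 26 × 0.265 × cos(-7.70°) = 6.83 W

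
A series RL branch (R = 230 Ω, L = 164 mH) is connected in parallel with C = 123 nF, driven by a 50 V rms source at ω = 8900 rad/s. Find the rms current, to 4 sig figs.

X_L = ωL = 1460 Ω
X_C = 1/(ωC) = 913.5 Ω
Branch 1 (R+jX_L): Z₁ = 230.0 + j1460 Ω, |Z₁| = 1478 Ω
Branch 2 (−jX_C): Z₂ = −j913.5 Ω
Parallel: Z = Z₁Z₂/(Z₁+Z₂), |Z| = 2278 Ω, ∠Z = -76.12°
I = V/|Z| = 50/2278 = 21.95 mA

21.95 mA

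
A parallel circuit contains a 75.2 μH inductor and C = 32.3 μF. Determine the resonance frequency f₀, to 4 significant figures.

ω₀ = 1/√(LC) = 1/√(7.52e-05 × 3.23e-05) = 20290 rad/s
f₀ = ω₀/(2π) = 3.229 kHz

3.229 kHz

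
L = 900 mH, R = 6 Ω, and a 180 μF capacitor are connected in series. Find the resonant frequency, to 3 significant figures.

ω₀ = 1/√(LC) = 1/√(0.9 × 0.00018) = 78.57 rad/s
f₀ = ω₀/(2π) = 12.5 Hz

12.5 Hz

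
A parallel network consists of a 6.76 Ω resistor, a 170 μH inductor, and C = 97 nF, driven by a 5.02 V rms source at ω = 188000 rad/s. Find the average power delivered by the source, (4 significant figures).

3.728 W

X_L = ωL = 31.96 Ω
X_C = 1/(ωC) = 54.84 Ω
Parallel: admittances add. Y = 1/R + 1/(jωL) + jωC
Y = (0.1479 − j0.01305) S
|Y| = 0.1485 S → |Z| = 1/|Y| = 6.734 Ω, ∠Z = −∠Y = 5.043°
I = V/|Z| = 745.5 mA
P = VI cos φ = 5.02 × 0.7455 × cos(5.043°) = 3.728 W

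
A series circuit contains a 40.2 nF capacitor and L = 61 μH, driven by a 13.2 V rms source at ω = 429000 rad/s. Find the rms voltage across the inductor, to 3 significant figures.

X_L = ωL = 26.2 Ω
X_C = 1/(ωC) = 58.0 Ω
Net reactance X = X_L − X_C = -31.8 Ω
Z = − j31.8 Ω
|Z| = √(0² + 31.8²) = 31.8 Ω
I = V/|Z| = 415 mA
V_L = I·|Z_L| = 0.415 × 26.2 = 10.9 V

10.9 V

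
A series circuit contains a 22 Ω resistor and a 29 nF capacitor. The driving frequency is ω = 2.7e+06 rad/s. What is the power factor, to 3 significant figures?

X_C = 1/(ωC) = 12.8 Ω
Z = 22.0 − j12.8 Ω
|Z| = √(22.0² + 12.8²) = 25.4 Ω
∠Z = arctan(-12.8/22.0) = -30.1°
cos φ = cos(-30.1°) = 0.865

0.865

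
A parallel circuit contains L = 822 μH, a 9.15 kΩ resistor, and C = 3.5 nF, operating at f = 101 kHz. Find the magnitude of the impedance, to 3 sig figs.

3090 Ω

ω = 2πf = 634600 rad/s
X_L = ωL = 522 Ω
X_C = 1/(ωC) = 450 Ω
Parallel: admittances add. Y = 1/R + 1/(jωL) + jωC
Y = (0.000109 + j0.000304) S
|Y| = 0.000323 S → |Z| = 1/|Y| = 3090 Ω, ∠Z = −∠Y = -70.2°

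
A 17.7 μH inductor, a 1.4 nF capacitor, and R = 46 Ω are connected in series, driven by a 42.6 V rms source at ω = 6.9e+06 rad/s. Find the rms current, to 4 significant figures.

X_L = ωL = 122.1 Ω
X_C = 1/(ωC) = 103.5 Ω
Net reactance X = X_L − X_C = 18.61 Ω
Z = 46.00 + j18.61 Ω
|Z| = √(46.00² + 18.61²) = 49.62 Ω
I = V/|Z| = 42.6/49.62 = 858.5 mA

858.5 mA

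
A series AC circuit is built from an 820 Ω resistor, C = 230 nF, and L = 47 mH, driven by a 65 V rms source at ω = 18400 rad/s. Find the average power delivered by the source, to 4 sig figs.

3.246 W

X_L = ωL = 864.8 Ω
X_C = 1/(ωC) = 236.3 Ω
Net reactance X = X_L − X_C = 628.5 Ω
Z = 820.0 + j628.5 Ω
|Z| = √(820.0² + 628.5²) = 1033 Ω
∠Z = arctan(628.5/820.0) = 37.47°
I = V/|Z| = 62.91 mA
P = VI cos φ = 65 × 0.06291 × cos(37.47°) = 3.246 W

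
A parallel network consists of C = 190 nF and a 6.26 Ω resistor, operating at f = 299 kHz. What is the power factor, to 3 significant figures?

0.408

ω = 2πf = 1.879e+06 rad/s
X_C = 1/(ωC) = 2.80 Ω
Parallel: admittances add. Y = 1/R + jωC
Y = (0.160 + j0.357) S
|Y| = 0.391 S → |Z| = 1/|Y| = 2.56 Ω, ∠Z = −∠Y = -65.9°
cos φ = cos(-65.9°) = 0.408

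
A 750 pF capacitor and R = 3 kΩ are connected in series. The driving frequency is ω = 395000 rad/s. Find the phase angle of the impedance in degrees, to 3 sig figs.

X_C = 1/(ωC) = 3380 Ω
Z = 3000 − j3380 Ω
|Z| = √(3000² + 3380²) = 4520 Ω
∠Z = arctan(-3380/3000) = -48.4°

-48.4°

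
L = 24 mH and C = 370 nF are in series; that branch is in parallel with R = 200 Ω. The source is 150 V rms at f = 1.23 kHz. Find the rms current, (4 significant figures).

ω = 2πf = 7728 rad/s
X_L = ωL = 185.5 Ω
X_C = 1/(ωC) = 349.7 Ω
Branch 1: Z₁ = R = 200.0 Ω
Branch 2 (series LC): Z₂ = j(X_L − X_C) = −j164.2 Ω
Parallel: Z = Z₁Z₂/(Z₁+Z₂), |Z| = 126.9 Ω, ∠Z = -50.61°
I = V/|Z| = 150/126.9 = 1.182 A

1.182 A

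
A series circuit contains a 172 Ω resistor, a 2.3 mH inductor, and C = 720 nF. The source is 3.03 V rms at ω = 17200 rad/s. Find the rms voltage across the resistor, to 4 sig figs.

X_L = ωL = 39.56 Ω
X_C = 1/(ωC) = 80.75 Ω
Net reactance X = X_L − X_C = -41.19 Ω
Z = 172.0 − j41.19 Ω
|Z| = √(172.0² + 41.19²) = 176.9 Ω
I = V/|Z| = 17.13 mA
V_R = I·|Z_R| = 0.01713 × 172.0 = 2.947 V

2.947 V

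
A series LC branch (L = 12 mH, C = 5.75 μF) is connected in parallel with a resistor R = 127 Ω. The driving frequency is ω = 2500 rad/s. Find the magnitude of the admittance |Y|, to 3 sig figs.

26.5 mS

X_L = ωL = 30.0 Ω
X_C = 1/(ωC) = 69.6 Ω
Branch 1: Z₁ = R = 127 Ω
Branch 2 (series LC): Z₂ = j(X_L − X_C) = −j39.6 Ω
Parallel: Z = Z₁Z₂/(Z₁+Z₂), |Z| = 37.8 Ω, ∠Z = -72.7°
|Y| = 1/|Z| = 26.5 mS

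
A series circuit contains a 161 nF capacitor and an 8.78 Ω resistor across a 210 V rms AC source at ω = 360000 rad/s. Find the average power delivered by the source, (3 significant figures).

1.03 kW

X_C = 1/(ωC) = 17.3 Ω
Z = 8.78 − j17.3 Ω
|Z| = √(8.78² + 17.3²) = 19.4 Ω
∠Z = arctan(-17.3/8.78) = -63.0°
I = V/|Z| = 10.8 A
P = VI cos φ = 210 × 10.8 × cos(-63.0°) = 1.03 kW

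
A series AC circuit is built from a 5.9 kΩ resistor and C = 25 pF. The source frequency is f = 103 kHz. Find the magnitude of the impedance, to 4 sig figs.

62090 Ω

ω = 2πf = 647200 rad/s
X_C = 1/(ωC) = 61810 Ω
Z = 5900 − j61810 Ω
|Z| = √(5900² + 61810²) = 62090 Ω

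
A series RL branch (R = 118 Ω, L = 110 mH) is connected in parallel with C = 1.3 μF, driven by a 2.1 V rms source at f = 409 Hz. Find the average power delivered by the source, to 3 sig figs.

5.55 mW

ω = 2πf = 2570 rad/s
X_L = ωL = 283 Ω
X_C = 1/(ωC) = 299 Ω
Branch 1 (R+jX_L): Z₁ = 118 + j283 Ω, |Z₁| = 306 Ω
Branch 2 (−jX_C): Z₂ = −j299 Ω
Parallel: Z = Z₁Z₂/(Z₁+Z₂), |Z| = 769 Ω, ∠Z = -14.6°
I = V/|Z| = 2.73 mA
P = VI cos φ = 2.1 × 0.00273 × cos(-14.6°) = 5.55 mW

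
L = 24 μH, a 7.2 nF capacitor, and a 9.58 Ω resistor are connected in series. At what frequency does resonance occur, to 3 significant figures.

ω₀ = 1/√(LC) = 1/√(2.4e-05 × 7.2e-09) = 2.406e+06 rad/s
f₀ = ω₀/(2π) = 383 kHz

383 kHz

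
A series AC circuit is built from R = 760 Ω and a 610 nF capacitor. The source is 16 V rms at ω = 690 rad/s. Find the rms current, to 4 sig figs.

X_C = 1/(ωC) = 2376 Ω
Z = 760.0 − j2376 Ω
|Z| = √(760.0² + 2376²) = 2494 Ω
I = V/|Z| = 16/2494 = 6.414 mA

6.414 mA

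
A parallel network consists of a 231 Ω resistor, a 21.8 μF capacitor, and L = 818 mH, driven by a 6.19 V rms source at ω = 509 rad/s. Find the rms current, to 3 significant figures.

X_L = ωL = 416 Ω
X_C = 1/(ωC) = 90.1 Ω
Parallel: admittances add. Y = 1/R + 1/(jωL) + jωC
Y = (0.00433 + j0.00869) S
|Y| = 0.00971 S → |Z| = 1/|Y| = 103 Ω, ∠Z = −∠Y = -63.5°
I = V/|Z| = 6.19/103 = 60.1 mA

60.1 mA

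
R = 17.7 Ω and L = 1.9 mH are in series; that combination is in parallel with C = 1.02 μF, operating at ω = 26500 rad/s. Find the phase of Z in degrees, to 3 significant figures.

-56.4°

X_L = ωL = 50.4 Ω
X_C = 1/(ωC) = 37.0 Ω
Branch 1 (R+jX_L): Z₁ = 17.7 + j50.4 Ω, |Z₁| = 53.4 Ω
Branch 2 (−jX_C): Z₂ = −j37.0 Ω
Parallel: Z = Z₁Z₂/(Z₁+Z₂), |Z| = 89.1 Ω, ∠Z = -56.4°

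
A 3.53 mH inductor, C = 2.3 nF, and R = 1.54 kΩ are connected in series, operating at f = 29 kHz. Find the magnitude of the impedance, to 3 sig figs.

2330 Ω

ω = 2πf = 182200 rad/s
X_L = ωL = 643 Ω
X_C = 1/(ωC) = 2390 Ω
Net reactance X = X_L − X_C = -1740 Ω
Z = 1540 − j1740 Ω
|Z| = √(1540² + 1740²) = 2330 Ω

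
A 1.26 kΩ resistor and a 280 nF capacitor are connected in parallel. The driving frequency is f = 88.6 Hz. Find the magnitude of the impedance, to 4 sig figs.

1236 Ω

ω = 2πf = 556.7 rad/s
X_C = 1/(ωC) = 6415 Ω
Parallel: admittances add. Y = 1/R + jωC
Y = (0.0007937 + j0.0001559) S
|Y| = 0.0008088 S → |Z| = 1/|Y| = 1236 Ω, ∠Z = −∠Y = -11.11°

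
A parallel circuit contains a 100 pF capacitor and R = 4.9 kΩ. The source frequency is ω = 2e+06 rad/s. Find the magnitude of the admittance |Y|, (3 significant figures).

X_C = 1/(ωC) = 5000 Ω
Parallel: admittances add. Y = 1/R + jωC
Y = (0.000204 + j0.000200) S
|Y| = 0.000286 S → |Z| = 1/|Y| = 3500 Ω, ∠Z = −∠Y = -44.4°

286 μS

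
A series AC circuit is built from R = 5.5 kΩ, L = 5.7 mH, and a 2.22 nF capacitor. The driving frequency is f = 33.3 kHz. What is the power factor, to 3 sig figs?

ω = 2πf = 209200 rad/s
X_L = ωL = 1190 Ω
X_C = 1/(ωC) = 2150 Ω
Net reactance X = X_L − X_C = -960 Ω
Z = 5500 − j960 Ω
|Z| = √(5500² + 960²) = 5580 Ω
∠Z = arctan(-960/5500) = -9.90°
cos φ = cos(-9.90°) = 0.985

0.985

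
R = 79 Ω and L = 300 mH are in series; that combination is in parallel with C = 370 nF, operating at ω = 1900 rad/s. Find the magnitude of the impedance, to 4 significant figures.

956.1 Ω

X_L = ωL = 570.0 Ω
X_C = 1/(ωC) = 1422 Ω
Branch 1 (R+jX_L): Z₁ = 79.00 + j570.0 Ω, |Z₁| = 575.4 Ω
Branch 2 (−jX_C): Z₂ = −j1422 Ω
Parallel: Z = Z₁Z₂/(Z₁+Z₂), |Z| = 956.1 Ω, ∠Z = 76.81°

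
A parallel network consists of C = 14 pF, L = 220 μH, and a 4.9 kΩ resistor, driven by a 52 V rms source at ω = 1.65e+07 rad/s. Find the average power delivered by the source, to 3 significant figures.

552 mW

X_L = ωL = 3630 Ω
X_C = 1/(ωC) = 4330 Ω
Parallel: admittances add. Y = 1/R + 1/(jωL) + jωC
Y = (0.000204 − j4.45e-05) S
|Y| = 0.000209 S → |Z| = 1/|Y| = 4790 Ω, ∠Z = −∠Y = 12.3°
I = V/|Z| = 10.9 mA
P = VI cos φ = 52 × 0.0109 × cos(12.3°) = 552 mW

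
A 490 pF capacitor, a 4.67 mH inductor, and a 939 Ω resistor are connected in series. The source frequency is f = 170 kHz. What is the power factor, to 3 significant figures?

ω = 2πf = 1.068e+06 rad/s
X_L = ωL = 4990 Ω
X_C = 1/(ωC) = 1910 Ω
Net reactance X = X_L − X_C = 3080 Ω
Z = 939 + j3080 Ω
|Z| = √(939² + 3080²) = 3220 Ω
∠Z = arctan(3080/939) = 73.0°
cos φ = cos(73.0°) = 0.292

0.292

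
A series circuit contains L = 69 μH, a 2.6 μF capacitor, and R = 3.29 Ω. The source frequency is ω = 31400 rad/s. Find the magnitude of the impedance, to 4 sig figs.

X_L = ωL = 2.167 Ω
X_C = 1/(ωC) = 12.25 Ω
Net reactance X = X_L − X_C = -10.08 Ω
Z = 3.290 − j10.08 Ω
|Z| = √(3.290² + 10.08²) = 10.61 Ω

10.61 Ω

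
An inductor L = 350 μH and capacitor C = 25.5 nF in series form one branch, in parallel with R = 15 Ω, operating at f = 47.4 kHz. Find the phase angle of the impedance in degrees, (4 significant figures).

ω = 2πf = 297800 rad/s
X_L = ωL = 104.2 Ω
X_C = 1/(ωC) = 131.7 Ω
Branch 1: Z₁ = R = 15.00 Ω
Branch 2 (series LC): Z₂ = j(X_L − X_C) = −j27.44 Ω
Parallel: Z = Z₁Z₂/(Z₁+Z₂), |Z| = 13.16 Ω, ∠Z = -28.67°

-28.67°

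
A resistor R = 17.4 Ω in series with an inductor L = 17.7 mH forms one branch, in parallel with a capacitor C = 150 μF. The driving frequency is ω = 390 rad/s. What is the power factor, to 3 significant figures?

X_L = ωL = 6.90 Ω
X_C = 1/(ωC) = 17.1 Ω
Branch 1 (R+jX_L): Z₁ = 17.4 + j6.90 Ω, |Z₁| = 18.7 Ω
Branch 2 (−jX_C): Z₂ = −j17.1 Ω
Parallel: Z = Z₁Z₂/(Z₁+Z₂), |Z| = 15.9 Ω, ∠Z = -38.0°
cos φ = cos(-38.0°) = 0.788

0.788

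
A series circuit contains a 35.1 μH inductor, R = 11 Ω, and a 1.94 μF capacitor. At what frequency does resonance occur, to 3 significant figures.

19.3 kHz

ω₀ = 1/√(LC) = 1/√(3.51e-05 × 1.94e-06) = 121200 rad/s
f₀ = ω₀/(2π) = 19.3 kHz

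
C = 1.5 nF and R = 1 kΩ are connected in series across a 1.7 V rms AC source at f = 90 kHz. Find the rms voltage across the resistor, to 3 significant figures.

ω = 2πf = 565500 rad/s
X_C = 1/(ωC) = 1180 Ω
Z = 1000 − j1180 Ω
|Z| = √(1000² + 1180²) = 1550 Ω
I = V/|Z| = 1.10 mA
V_R = I·|Z_R| = 0.00110 × 1000 = 1.10 V

1.10 V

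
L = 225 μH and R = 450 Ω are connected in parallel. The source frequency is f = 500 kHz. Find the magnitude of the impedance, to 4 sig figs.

ω = 2πf = 3.142e+06 rad/s
X_L = ωL = 706.9 Ω
Parallel: admittances add. Y = 1/R + 1/(jωL)
Y = (0.002222 − j0.001415) S
|Y| = 0.002634 S → |Z| = 1/|Y| = 379.6 Ω, ∠Z = −∠Y = 32.48°

379.6 Ω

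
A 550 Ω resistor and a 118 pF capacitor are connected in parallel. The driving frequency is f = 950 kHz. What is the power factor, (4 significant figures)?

ω = 2πf = 5.969e+06 rad/s
X_C = 1/(ωC) = 1420 Ω
Parallel: admittances add. Y = 1/R + jωC
Y = (0.001818 + j0.0007043) S
|Y| = 0.001950 S → |Z| = 1/|Y| = 512.9 Ω, ∠Z = −∠Y = -21.18°
cos φ = cos(-21.18°) = 0.9325

0.9325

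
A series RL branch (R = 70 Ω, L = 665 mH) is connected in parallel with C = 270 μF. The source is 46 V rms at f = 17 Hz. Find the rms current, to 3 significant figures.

1.05 A

ω = 2πf = 106.8 rad/s
X_L = ωL = 71.0 Ω
X_C = 1/(ωC) = 34.7 Ω
Branch 1 (R+jX_L): Z₁ = 70.0 + j71.0 Ω, |Z₁| = 99.7 Ω
Branch 2 (−jX_C): Z₂ = −j34.7 Ω
Parallel: Z = Z₁Z₂/(Z₁+Z₂), |Z| = 43.8 Ω, ∠Z = -72.0°
I = V/|Z| = 46/43.8 = 1.05 A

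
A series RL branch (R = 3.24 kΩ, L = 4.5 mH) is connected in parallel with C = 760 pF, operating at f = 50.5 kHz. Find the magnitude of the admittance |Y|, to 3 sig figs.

288 μS

ω = 2πf = 317300 rad/s
X_L = ωL = 1430 Ω
X_C = 1/(ωC) = 4150 Ω
Branch 1 (R+jX_L): Z₁ = 3240 + j1430 Ω, |Z₁| = 3540 Ω
Branch 2 (−jX_C): Z₂ = −j4150 Ω
Parallel: Z = Z₁Z₂/(Z₁+Z₂), |Z| = 3470 Ω, ∠Z = -26.2°
|Y| = 1/|Z| = 288 μS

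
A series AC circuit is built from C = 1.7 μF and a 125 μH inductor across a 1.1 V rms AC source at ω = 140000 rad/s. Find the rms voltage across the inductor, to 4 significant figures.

1.448 V

X_L = ωL = 17.50 Ω
X_C = 1/(ωC) = 4.202 Ω
Net reactance X = X_L − X_C = 13.30 Ω
Z = j13.30 Ω
|Z| = √(0² + 13.30²) = 13.30 Ω
I = V/|Z| = 82.72 mA
V_L = I·|Z_L| = 0.08272 × 17.50 = 1.448 V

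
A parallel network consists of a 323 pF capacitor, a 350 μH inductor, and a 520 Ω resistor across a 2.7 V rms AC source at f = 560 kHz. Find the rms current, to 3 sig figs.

5.27 mA

ω = 2πf = 3.519e+06 rad/s
X_L = ωL = 1230 Ω
X_C = 1/(ωC) = 880 Ω
Parallel: admittances add. Y = 1/R + 1/(jωL) + jωC
Y = (0.00192 + j0.000324) S
|Y| = 0.00195 S → |Z| = 1/|Y| = 513 Ω, ∠Z = −∠Y = -9.58°
I = V/|Z| = 2.7/513 = 5.27 mA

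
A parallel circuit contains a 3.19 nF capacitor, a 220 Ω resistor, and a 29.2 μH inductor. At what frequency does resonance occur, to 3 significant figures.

ω₀ = 1/√(LC) = 1/√(2.92e-05 × 3.19e-09) = 3.277e+06 rad/s
f₀ = ω₀/(2π) = 521 kHz

521 kHz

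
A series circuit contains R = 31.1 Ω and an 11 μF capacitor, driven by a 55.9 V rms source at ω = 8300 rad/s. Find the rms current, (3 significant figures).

1.70 A

X_C = 1/(ωC) = 11.0 Ω
Z = 31.1 − j11.0 Ω
|Z| = √(31.1² + 11.0²) = 33.0 Ω
I = V/|Z| = 55.9/33.0 = 1.70 A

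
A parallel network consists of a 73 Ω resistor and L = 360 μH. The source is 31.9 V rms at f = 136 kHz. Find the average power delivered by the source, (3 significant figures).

13.9 W

ω = 2πf = 854500 rad/s
X_L = ωL = 308 Ω
Parallel: admittances add. Y = 1/R + 1/(jωL)
Y = (0.0137 − j0.00325) S
|Y| = 0.0141 S → |Z| = 1/|Y| = 71.0 Ω, ∠Z = −∠Y = 13.3°
I = V/|Z| = 449 mA
P = VI cos φ = 31.9 × 0.449 × cos(13.3°) = 13.9 W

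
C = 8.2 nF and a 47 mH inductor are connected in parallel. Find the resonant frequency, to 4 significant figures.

8.107 kHz

ω₀ = 1/√(LC) = 1/√(0.047 × 8.2e-09) = 50940 rad/s
f₀ = ω₀/(2π) = 8.107 kHz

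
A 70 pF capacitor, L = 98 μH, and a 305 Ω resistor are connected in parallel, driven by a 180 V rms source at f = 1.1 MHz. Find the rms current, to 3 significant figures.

617 mA

ω = 2πf = 6.912e+06 rad/s
X_L = ωL = 677 Ω
X_C = 1/(ωC) = 2070 Ω
Parallel: admittances add. Y = 1/R + 1/(jωL) + jωC
Y = (0.00328 − j0.000993) S
|Y| = 0.00343 S → |Z| = 1/|Y| = 292 Ω, ∠Z = −∠Y = 16.8°
I = V/|Z| = 180/292 = 617 mA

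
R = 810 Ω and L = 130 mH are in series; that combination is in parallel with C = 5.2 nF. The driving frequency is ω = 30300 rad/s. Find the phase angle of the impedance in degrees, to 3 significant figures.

59.8°

X_L = ωL = 3940 Ω
X_C = 1/(ωC) = 6350 Ω
Branch 1 (R+jX_L): Z₁ = 810 + j3940 Ω, |Z₁| = 4020 Ω
Branch 2 (−jX_C): Z₂ = −j6350 Ω
Parallel: Z = Z₁Z₂/(Z₁+Z₂), |Z| = 10000 Ω, ∠Z = 59.8°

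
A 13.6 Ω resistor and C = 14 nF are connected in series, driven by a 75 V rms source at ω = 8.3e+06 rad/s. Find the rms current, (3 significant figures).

4.66 A

X_C = 1/(ωC) = 8.61 Ω
Z = 13.6 − j8.61 Ω
|Z| = √(13.6² + 8.61²) = 16.1 Ω
I = V/|Z| = 75/16.1 = 4.66 A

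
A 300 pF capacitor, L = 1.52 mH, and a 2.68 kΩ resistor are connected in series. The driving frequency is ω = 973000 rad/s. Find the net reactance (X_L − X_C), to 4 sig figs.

-1947 Ω

X_L = ωL = 1479 Ω
X_C = 1/(ωC) = 3426 Ω
X = 1479 − 3426 = -1947 Ω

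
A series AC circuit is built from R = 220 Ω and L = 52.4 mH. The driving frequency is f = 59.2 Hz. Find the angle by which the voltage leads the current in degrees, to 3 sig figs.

ω = 2πf = 372.0 rad/s
X_L = ωL = 19.5 Ω
Z = 220 + j19.5 Ω
|Z| = √(220² + 19.5²) = 221 Ω
∠Z = arctan(19.5/220) = 5.06°

5.06°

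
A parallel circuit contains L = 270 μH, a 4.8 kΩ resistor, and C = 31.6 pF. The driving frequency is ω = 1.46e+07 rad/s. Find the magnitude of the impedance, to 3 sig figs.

X_L = ωL = 3940 Ω
X_C = 1/(ωC) = 2170 Ω
Parallel: admittances add. Y = 1/R + 1/(jωL) + jωC
Y = (0.000208 + j0.000208) S
|Y| = 0.000294 S → |Z| = 1/|Y| = 3400 Ω, ∠Z = −∠Y = -44.9°

3400 Ω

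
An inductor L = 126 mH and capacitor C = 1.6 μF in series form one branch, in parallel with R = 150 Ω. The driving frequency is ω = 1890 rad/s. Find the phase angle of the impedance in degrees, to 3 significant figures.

X_L = ωL = 238 Ω
X_C = 1/(ωC) = 331 Ω
Branch 1: Z₁ = R = 150 Ω
Branch 2 (series LC): Z₂ = j(X_L − X_C) = −j92.5 Ω
Parallel: Z = Z₁Z₂/(Z₁+Z₂), |Z| = 78.8 Ω, ∠Z = -58.3°

-58.3°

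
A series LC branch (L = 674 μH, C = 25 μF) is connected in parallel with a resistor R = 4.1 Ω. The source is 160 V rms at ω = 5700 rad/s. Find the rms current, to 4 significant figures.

X_L = ωL = 3.842 Ω
X_C = 1/(ωC) = 7.018 Ω
Branch 1: Z₁ = R = 4.100 Ω
Branch 2 (series LC): Z₂ = j(X_L − X_C) = −j3.176 Ω
Parallel: Z = Z₁Z₂/(Z₁+Z₂), |Z| = 2.511 Ω, ∠Z = -52.24°
I = V/|Z| = 160/2.511 = 63.73 A

63.73 A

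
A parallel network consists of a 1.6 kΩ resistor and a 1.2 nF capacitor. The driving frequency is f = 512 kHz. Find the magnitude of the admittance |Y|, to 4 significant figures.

3.911 mS

ω = 2πf = 3.217e+06 rad/s
X_C = 1/(ωC) = 259.0 Ω
Parallel: admittances add. Y = 1/R + jωC
Y = (0.0006250 + j0.003860) S
|Y| = 0.003911 S → |Z| = 1/|Y| = 255.7 Ω, ∠Z = −∠Y = -80.80°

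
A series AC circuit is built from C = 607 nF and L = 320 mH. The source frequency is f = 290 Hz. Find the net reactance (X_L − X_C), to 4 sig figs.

-321.1 Ω

ω = 2πf = 1822 rad/s
X_L = ωL = 583.1 Ω
X_C = 1/(ωC) = 904.1 Ω
X = 583.1 − 904.1 = -321.1 Ω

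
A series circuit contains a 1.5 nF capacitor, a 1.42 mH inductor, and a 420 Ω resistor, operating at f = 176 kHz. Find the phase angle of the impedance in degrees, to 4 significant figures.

ω = 2πf = 1.106e+06 rad/s
X_L = ωL = 1570 Ω
X_C = 1/(ωC) = 602.9 Ω
Net reactance X = X_L − X_C = 967.4 Ω
Z = 420.0 + j967.4 Ω
|Z| = √(420.0² + 967.4²) = 1055 Ω
∠Z = arctan(967.4/420.0) = 66.53°

66.53°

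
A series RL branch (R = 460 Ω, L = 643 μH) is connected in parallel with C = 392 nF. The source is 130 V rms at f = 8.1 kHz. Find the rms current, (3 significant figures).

2.59 A

ω = 2πf = 50890 rad/s
X_L = ωL = 32.7 Ω
X_C = 1/(ωC) = 50.1 Ω
Branch 1 (R+jX_L): Z₁ = 460 + j32.7 Ω, |Z₁| = 461 Ω
Branch 2 (−jX_C): Z₂ = −j50.1 Ω
Parallel: Z = Z₁Z₂/(Z₁+Z₂), |Z| = 50.2 Ω, ∠Z = -83.8°
I = V/|Z| = 130/50.2 = 2.59 A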